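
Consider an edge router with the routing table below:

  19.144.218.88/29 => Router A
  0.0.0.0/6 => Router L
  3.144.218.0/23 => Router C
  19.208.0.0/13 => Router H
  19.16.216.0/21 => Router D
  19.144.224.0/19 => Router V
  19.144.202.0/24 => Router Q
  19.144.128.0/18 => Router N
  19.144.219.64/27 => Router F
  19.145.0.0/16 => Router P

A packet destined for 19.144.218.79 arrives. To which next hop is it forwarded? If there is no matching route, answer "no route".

no route

No entry's prefix contains 19.144.218.79; there is no default route.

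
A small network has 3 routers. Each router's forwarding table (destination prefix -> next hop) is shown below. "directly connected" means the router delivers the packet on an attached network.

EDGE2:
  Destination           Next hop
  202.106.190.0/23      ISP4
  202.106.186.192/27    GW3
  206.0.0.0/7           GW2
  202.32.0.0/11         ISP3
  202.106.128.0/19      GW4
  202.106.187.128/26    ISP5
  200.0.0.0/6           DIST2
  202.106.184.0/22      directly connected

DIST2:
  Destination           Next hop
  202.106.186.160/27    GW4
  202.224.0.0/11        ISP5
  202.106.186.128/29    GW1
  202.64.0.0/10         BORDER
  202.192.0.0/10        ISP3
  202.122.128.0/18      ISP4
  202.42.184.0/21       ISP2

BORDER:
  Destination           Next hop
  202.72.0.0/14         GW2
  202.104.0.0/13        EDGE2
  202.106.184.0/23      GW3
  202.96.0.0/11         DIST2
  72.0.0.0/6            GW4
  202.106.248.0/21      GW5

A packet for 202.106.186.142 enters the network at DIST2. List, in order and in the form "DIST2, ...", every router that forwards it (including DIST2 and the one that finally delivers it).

At DIST2: longest match for 202.106.186.142 is 202.64.0.0/10 -> BORDER
At BORDER: longest match for 202.106.186.142 is 202.104.0.0/13 -> EDGE2
At EDGE2: longest match for 202.106.186.142 is 202.106.184.0/22 -> directly connected

DIST2, BORDER, EDGE2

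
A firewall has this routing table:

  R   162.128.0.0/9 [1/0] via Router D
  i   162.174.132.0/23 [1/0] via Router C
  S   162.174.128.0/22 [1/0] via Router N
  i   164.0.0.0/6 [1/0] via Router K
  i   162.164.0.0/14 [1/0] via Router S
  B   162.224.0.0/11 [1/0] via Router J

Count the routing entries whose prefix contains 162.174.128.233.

2

Prefixes containing 162.174.128.233:
  162.128.0.0/9 (162.128.0.0 - 162.255.255.255)
  162.174.128.0/22 (162.174.128.0 - 162.174.131.255)
Total matching entries: 2.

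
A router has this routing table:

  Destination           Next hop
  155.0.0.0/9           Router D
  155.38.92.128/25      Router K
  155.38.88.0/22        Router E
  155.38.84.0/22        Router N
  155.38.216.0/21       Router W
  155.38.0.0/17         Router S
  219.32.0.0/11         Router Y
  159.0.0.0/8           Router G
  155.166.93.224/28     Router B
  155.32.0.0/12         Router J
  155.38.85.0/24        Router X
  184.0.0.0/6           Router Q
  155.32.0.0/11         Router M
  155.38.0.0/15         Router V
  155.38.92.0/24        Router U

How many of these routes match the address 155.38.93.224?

5

Prefixes containing 155.38.93.224:
  155.0.0.0/9 (155.0.0.0 - 155.127.255.255)
  155.32.0.0/11 (155.32.0.0 - 155.63.255.255)
  155.32.0.0/12 (155.32.0.0 - 155.47.255.255)
  155.38.0.0/15 (155.38.0.0 - 155.39.255.255)
  155.38.0.0/17 (155.38.0.0 - 155.38.127.255)
Total matching entries: 5.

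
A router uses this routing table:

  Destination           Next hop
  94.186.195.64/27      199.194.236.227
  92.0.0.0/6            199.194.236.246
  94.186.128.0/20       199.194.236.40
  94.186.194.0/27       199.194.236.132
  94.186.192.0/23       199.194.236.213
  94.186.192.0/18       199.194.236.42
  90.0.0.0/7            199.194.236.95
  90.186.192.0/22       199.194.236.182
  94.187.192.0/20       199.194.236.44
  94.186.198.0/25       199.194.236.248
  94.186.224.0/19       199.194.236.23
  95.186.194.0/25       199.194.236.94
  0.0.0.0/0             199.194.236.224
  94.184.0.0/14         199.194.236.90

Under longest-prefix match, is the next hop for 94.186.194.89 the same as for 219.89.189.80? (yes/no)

94.186.194.89: longest match 94.186.192.0/18 -> 199.194.236.42
219.89.189.80: longest match 0.0.0.0/0 -> 199.194.236.224

no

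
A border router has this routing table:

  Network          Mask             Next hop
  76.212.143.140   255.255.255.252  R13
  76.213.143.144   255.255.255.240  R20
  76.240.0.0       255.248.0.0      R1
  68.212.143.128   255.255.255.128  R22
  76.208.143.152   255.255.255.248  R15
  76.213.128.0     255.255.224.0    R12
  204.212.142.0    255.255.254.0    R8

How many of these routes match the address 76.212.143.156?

No listed prefix contains 76.212.143.156.
Total matching entries: 0.

0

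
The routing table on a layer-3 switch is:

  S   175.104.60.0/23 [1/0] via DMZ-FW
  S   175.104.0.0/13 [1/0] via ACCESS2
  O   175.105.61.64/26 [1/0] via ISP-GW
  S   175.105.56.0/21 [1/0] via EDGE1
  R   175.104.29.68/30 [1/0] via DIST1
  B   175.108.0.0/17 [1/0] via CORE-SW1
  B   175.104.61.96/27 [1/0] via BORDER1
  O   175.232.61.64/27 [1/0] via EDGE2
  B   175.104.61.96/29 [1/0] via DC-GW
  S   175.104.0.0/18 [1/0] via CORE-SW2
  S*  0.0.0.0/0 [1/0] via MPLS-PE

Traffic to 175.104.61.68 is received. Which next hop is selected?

DMZ-FW

Routes whose prefix contains 175.104.61.68:
  0.0.0.0/0 (default, matches everything) -> MPLS-PE
  175.104.0.0/13 (175.104.0.0 - 175.111.255.255) -> ACCESS2
  175.104.0.0/18 (175.104.0.0 - 175.104.63.255) -> CORE-SW2
  175.104.60.0/23 (175.104.60.0 - 175.104.61.255) -> DMZ-FW
More-specific entries that do NOT match:
  175.104.29.68/30 (175.104.29.68 - 175.104.29.71) does not contain 175.104.61.68
  175.104.61.96/29 (175.104.61.96 - 175.104.61.103) does not contain 175.104.61.68
  175.104.61.96/27 (175.104.61.96 - 175.104.61.127) does not contain 175.104.61.68
  175.232.61.64/27 (175.232.61.64 - 175.232.61.95) does not contain 175.104.61.68
  175.105.61.64/26 (175.105.61.64 - 175.105.61.127) does not contain 175.104.61.68
Longest matching prefix is /23 -> next hop DMZ-FW.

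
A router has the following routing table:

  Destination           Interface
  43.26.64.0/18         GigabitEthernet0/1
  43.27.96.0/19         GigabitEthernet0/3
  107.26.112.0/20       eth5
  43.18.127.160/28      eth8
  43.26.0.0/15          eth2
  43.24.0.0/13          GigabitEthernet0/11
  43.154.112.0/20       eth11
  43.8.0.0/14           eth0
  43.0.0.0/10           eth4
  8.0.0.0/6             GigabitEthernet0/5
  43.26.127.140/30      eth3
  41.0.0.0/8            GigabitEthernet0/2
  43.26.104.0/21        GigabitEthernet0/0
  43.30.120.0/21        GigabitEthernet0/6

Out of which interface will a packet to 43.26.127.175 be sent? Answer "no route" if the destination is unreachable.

Routes whose prefix contains 43.26.127.175:
  43.0.0.0/10 (43.0.0.0 - 43.63.255.255) -> eth4
  43.24.0.0/13 (43.24.0.0 - 43.31.255.255) -> GigabitEthernet0/11
  43.26.0.0/15 (43.26.0.0 - 43.27.255.255) -> eth2
  43.26.64.0/18 (43.26.64.0 - 43.26.127.255) -> GigabitEthernet0/1
More-specific entries that do NOT match:
  43.26.127.140/30 (43.26.127.140 - 43.26.127.143) does not contain 43.26.127.175
  43.18.127.160/28 (43.18.127.160 - 43.18.127.175) does not contain 43.26.127.175
  43.26.104.0/21 (43.26.104.0 - 43.26.111.255) does not contain 43.26.127.175
  43.30.120.0/21 (43.30.120.0 - 43.30.127.255) does not contain 43.26.127.175
  107.26.112.0/20 (107.26.112.0 - 107.26.127.255) does not contain 43.26.127.175
  43.154.112.0/20 (43.154.112.0 - 43.154.127.255) does not contain 43.26.127.175
  43.27.96.0/19 (43.27.96.0 - 43.27.127.255) does not contain 43.26.127.175
Longest matching prefix is /18 -> interface GigabitEthernet0/1.

GigabitEthernet0/1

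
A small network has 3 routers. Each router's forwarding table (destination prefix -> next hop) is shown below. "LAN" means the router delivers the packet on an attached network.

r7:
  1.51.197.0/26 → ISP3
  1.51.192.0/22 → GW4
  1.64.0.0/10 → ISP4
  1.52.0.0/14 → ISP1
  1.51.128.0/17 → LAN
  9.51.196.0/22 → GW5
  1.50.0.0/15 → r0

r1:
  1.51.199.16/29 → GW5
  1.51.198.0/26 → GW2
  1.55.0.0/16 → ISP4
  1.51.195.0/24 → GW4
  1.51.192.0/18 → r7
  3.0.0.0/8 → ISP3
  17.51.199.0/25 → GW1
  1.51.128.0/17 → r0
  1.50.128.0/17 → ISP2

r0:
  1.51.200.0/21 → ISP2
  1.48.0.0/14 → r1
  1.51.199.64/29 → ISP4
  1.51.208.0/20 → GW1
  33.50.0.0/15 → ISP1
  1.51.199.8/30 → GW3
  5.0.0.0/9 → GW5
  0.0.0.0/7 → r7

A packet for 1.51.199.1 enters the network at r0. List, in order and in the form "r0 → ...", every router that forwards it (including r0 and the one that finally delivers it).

At r0: longest match for 1.51.199.1 is 1.48.0.0/14 -> r1
At r1: longest match for 1.51.199.1 is 1.51.192.0/18 -> r7
At r7: longest match for 1.51.199.1 is 1.51.128.0/17 -> LAN

r0 → r1 → r7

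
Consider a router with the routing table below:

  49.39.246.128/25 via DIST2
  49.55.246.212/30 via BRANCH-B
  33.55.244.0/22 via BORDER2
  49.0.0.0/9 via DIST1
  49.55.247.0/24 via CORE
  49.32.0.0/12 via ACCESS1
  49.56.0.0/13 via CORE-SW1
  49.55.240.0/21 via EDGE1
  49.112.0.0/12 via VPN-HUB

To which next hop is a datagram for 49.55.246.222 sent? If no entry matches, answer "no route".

EDGE1

Routes whose prefix contains 49.55.246.222:
  49.0.0.0/9 (49.0.0.0 - 49.127.255.255) -> DIST1
  49.55.240.0/21 (49.55.240.0 - 49.55.247.255) -> EDGE1
More-specific entries that do NOT match:
  49.55.246.212/30 (49.55.246.212 - 49.55.246.215) does not contain 49.55.246.222
  49.39.246.128/25 (49.39.246.128 - 49.39.246.255) does not contain 49.55.246.222
  49.55.247.0/24 (49.55.247.0 - 49.55.247.255) does not contain 49.55.246.222
  33.55.244.0/22 (33.55.244.0 - 33.55.247.255) does not contain 49.55.246.222
Longest matching prefix is /21 -> next hop EDGE1.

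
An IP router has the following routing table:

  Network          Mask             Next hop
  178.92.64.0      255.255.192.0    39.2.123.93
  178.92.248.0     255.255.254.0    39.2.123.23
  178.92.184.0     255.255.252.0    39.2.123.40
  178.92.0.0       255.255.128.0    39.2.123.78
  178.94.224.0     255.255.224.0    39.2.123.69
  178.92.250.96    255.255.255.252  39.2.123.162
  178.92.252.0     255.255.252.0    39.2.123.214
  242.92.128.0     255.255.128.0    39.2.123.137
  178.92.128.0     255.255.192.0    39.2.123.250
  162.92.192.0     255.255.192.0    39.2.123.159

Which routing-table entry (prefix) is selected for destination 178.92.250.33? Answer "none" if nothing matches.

none

178.92.250.33 is outside every listed prefix and there is no default route.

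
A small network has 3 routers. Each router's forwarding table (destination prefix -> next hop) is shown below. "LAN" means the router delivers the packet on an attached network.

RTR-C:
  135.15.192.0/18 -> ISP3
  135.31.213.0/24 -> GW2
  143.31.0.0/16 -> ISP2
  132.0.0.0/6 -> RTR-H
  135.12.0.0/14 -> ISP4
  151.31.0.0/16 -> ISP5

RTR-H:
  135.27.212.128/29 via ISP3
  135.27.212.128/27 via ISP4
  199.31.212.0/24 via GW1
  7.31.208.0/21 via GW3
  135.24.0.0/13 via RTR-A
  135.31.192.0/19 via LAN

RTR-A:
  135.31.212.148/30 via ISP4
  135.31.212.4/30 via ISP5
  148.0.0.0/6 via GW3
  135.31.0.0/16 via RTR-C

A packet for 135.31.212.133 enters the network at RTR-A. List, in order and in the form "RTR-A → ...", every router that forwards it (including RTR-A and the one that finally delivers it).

At RTR-A: longest match for 135.31.212.133 is 135.31.0.0/16 -> RTR-C
At RTR-C: longest match for 135.31.212.133 is 132.0.0.0/6 -> RTR-H
At RTR-H: longest match for 135.31.212.133 is 135.31.192.0/19 -> LAN

RTR-A → RTR-C → RTR-H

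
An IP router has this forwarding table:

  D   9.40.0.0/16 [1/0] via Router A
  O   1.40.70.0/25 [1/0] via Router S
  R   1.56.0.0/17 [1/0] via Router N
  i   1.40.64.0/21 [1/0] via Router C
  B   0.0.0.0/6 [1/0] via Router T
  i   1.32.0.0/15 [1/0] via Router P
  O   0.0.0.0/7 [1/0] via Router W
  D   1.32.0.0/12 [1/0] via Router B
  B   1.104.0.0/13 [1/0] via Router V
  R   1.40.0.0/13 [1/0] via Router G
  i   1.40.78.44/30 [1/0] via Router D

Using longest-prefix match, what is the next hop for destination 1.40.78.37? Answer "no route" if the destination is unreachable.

Router G

Routes whose prefix contains 1.40.78.37:
  0.0.0.0/6 (0.0.0.0 - 3.255.255.255) -> Router T
  0.0.0.0/7 (0.0.0.0 - 1.255.255.255) -> Router W
  1.32.0.0/12 (1.32.0.0 - 1.47.255.255) -> Router B
  1.40.0.0/13 (1.40.0.0 - 1.47.255.255) -> Router G
More-specific entries that do NOT match:
  1.40.78.44/30 (1.40.78.44 - 1.40.78.47) does not contain 1.40.78.37
  1.40.70.0/25 (1.40.70.0 - 1.40.70.127) does not contain 1.40.78.37
  1.40.64.0/21 (1.40.64.0 - 1.40.71.255) does not contain 1.40.78.37
  1.56.0.0/17 (1.56.0.0 - 1.56.127.255) does not contain 1.40.78.37
  9.40.0.0/16 (9.40.0.0 - 9.40.255.255) does not contain 1.40.78.37
  1.32.0.0/15 (1.32.0.0 - 1.33.255.255) does not contain 1.40.78.37
Longest matching prefix is /13 -> next hop Router G.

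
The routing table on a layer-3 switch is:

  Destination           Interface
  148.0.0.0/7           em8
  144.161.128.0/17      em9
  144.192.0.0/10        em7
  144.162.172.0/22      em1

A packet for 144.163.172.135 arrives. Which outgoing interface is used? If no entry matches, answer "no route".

no route

No entry's prefix contains 144.163.172.135; there is no default route.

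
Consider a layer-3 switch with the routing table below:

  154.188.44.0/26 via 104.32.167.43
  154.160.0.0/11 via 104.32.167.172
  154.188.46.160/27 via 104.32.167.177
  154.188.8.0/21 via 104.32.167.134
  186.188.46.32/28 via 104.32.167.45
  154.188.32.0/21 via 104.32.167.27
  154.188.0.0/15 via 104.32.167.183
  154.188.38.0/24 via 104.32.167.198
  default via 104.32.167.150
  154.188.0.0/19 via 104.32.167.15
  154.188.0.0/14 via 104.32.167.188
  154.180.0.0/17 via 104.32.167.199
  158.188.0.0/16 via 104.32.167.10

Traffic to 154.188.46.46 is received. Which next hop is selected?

104.32.167.183

Routes whose prefix contains 154.188.46.46:
  0.0.0.0/0 (default, matches everything) -> 104.32.167.150
  154.160.0.0/11 (154.160.0.0 - 154.191.255.255) -> 104.32.167.172
  154.188.0.0/14 (154.188.0.0 - 154.191.255.255) -> 104.32.167.188
  154.188.0.0/15 (154.188.0.0 - 154.189.255.255) -> 104.32.167.183
More-specific entries that do NOT match:
  186.188.46.32/28 (186.188.46.32 - 186.188.46.47) does not contain 154.188.46.46
  154.188.46.160/27 (154.188.46.160 - 154.188.46.191) does not contain 154.188.46.46
  154.188.44.0/26 (154.188.44.0 - 154.188.44.63) does not contain 154.188.46.46
  154.188.38.0/24 (154.188.38.0 - 154.188.38.255) does not contain 154.188.46.46
  154.188.8.0/21 (154.188.8.0 - 154.188.15.255) does not contain 154.188.46.46
  154.188.32.0/21 (154.188.32.0 - 154.188.39.255) does not contain 154.188.46.46
  154.188.0.0/19 (154.188.0.0 - 154.188.31.255) does not contain 154.188.46.46
  154.180.0.0/17 (154.180.0.0 - 154.180.127.255) does not contain 154.188.46.46
  158.188.0.0/16 (158.188.0.0 - 158.188.255.255) does not contain 154.188.46.46
Longest matching prefix is /15 -> next hop 104.32.167.183.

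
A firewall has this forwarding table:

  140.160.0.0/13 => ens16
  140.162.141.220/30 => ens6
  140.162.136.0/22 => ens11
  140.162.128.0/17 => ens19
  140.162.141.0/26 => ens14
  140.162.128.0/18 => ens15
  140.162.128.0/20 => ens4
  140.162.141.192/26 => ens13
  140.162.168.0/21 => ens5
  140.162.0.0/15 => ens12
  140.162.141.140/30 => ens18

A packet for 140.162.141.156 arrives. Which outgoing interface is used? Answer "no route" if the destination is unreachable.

Routes whose prefix contains 140.162.141.156:
  140.160.0.0/13 (140.160.0.0 - 140.167.255.255) -> ens16
  140.162.0.0/15 (140.162.0.0 - 140.163.255.255) -> ens12
  140.162.128.0/17 (140.162.128.0 - 140.162.255.255) -> ens19
  140.162.128.0/18 (140.162.128.0 - 140.162.191.255) -> ens15
  140.162.128.0/20 (140.162.128.0 - 140.162.143.255) -> ens4
More-specific entries that do NOT match:
  140.162.141.220/30 (140.162.141.220 - 140.162.141.223) does not contain 140.162.141.156
  140.162.141.140/30 (140.162.141.140 - 140.162.141.143) does not contain 140.162.141.156
  140.162.141.0/26 (140.162.141.0 - 140.162.141.63) does not contain 140.162.141.156
  140.162.141.192/26 (140.162.141.192 - 140.162.141.255) does not contain 140.162.141.156
  140.162.136.0/22 (140.162.136.0 - 140.162.139.255) does not contain 140.162.141.156
  140.162.168.0/21 (140.162.168.0 - 140.162.175.255) does not contain 140.162.141.156
Longest matching prefix is /20 -> interface ens4.

ens4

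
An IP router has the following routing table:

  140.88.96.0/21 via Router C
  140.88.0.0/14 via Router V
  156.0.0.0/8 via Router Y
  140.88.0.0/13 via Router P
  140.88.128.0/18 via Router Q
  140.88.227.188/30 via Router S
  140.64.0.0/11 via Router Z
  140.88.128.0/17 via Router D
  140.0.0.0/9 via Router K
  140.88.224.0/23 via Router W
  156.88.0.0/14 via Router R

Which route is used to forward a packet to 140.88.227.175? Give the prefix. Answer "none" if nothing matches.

140.88.128.0/17

Entries matching 140.88.227.175:
  140.0.0.0/9 (140.0.0.0 - 140.127.255.255)
  140.64.0.0/11 (140.64.0.0 - 140.95.255.255)
  140.88.0.0/13 (140.88.0.0 - 140.95.255.255)
  140.88.0.0/14 (140.88.0.0 - 140.91.255.255)
  140.88.128.0/17 (140.88.128.0 - 140.88.255.255)
Most specific is 140.88.128.0/17.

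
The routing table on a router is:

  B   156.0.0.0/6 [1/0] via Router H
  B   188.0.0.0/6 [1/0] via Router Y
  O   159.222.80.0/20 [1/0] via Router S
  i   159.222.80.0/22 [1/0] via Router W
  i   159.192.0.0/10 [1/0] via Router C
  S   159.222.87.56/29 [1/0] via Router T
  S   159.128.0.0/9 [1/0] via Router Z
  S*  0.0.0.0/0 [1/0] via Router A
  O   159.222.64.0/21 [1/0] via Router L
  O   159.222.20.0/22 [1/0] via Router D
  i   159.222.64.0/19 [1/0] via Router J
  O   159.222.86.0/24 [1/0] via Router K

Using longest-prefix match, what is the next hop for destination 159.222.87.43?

Router S

Routes whose prefix contains 159.222.87.43:
  0.0.0.0/0 (default, matches everything) -> Router A
  156.0.0.0/6 (156.0.0.0 - 159.255.255.255) -> Router H
  159.128.0.0/9 (159.128.0.0 - 159.255.255.255) -> Router Z
  159.192.0.0/10 (159.192.0.0 - 159.255.255.255) -> Router C
  159.222.64.0/19 (159.222.64.0 - 159.222.95.255) -> Router J
  159.222.80.0/20 (159.222.80.0 - 159.222.95.255) -> Router S
More-specific entries that do NOT match:
  159.222.87.56/29 (159.222.87.56 - 159.222.87.63) does not contain 159.222.87.43
  159.222.86.0/24 (159.222.86.0 - 159.222.86.255) does not contain 159.222.87.43
  159.222.80.0/22 (159.222.80.0 - 159.222.83.255) does not contain 159.222.87.43
  159.222.20.0/22 (159.222.20.0 - 159.222.23.255) does not contain 159.222.87.43
  159.222.64.0/21 (159.222.64.0 - 159.222.71.255) does not contain 159.222.87.43
Longest matching prefix is /20 -> next hop Router S.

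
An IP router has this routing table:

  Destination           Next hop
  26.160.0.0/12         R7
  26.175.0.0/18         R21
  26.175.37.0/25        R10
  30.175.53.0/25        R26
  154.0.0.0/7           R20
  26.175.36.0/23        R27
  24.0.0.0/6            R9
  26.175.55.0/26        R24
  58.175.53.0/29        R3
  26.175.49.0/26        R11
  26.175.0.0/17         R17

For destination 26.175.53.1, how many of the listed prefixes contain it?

Prefixes containing 26.175.53.1:
  24.0.0.0/6 (24.0.0.0 - 27.255.255.255)
  26.160.0.0/12 (26.160.0.0 - 26.175.255.255)
  26.175.0.0/17 (26.175.0.0 - 26.175.127.255)
  26.175.0.0/18 (26.175.0.0 - 26.175.63.255)
Total matching entries: 4.

4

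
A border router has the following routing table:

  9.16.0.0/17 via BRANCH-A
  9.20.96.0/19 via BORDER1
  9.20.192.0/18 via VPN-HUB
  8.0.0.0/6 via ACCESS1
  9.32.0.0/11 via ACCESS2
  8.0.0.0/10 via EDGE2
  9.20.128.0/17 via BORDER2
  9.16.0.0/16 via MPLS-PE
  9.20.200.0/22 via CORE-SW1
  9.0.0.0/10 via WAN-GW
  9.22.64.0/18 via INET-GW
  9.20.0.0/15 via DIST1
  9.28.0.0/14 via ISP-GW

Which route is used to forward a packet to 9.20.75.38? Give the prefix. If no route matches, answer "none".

Entries matching 9.20.75.38:
  8.0.0.0/6 (8.0.0.0 - 11.255.255.255)
  9.0.0.0/10 (9.0.0.0 - 9.63.255.255)
  9.20.0.0/15 (9.20.0.0 - 9.21.255.255)
Most specific is 9.20.0.0/15.

9.20.0.0/15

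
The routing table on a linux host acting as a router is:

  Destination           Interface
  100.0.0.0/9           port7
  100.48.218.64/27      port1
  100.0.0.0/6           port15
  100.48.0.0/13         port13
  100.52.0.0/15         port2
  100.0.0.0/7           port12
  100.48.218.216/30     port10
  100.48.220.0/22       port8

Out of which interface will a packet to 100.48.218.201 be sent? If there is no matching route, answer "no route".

port13

Routes whose prefix contains 100.48.218.201:
  100.0.0.0/6 (100.0.0.0 - 103.255.255.255) -> port15
  100.0.0.0/7 (100.0.0.0 - 101.255.255.255) -> port12
  100.0.0.0/9 (100.0.0.0 - 100.127.255.255) -> port7
  100.48.0.0/13 (100.48.0.0 - 100.55.255.255) -> port13
More-specific entries that do NOT match:
  100.48.218.216/30 (100.48.218.216 - 100.48.218.219) does not contain 100.48.218.201
  100.48.218.64/27 (100.48.218.64 - 100.48.218.95) does not contain 100.48.218.201
  100.48.220.0/22 (100.48.220.0 - 100.48.223.255) does not contain 100.48.218.201
  100.52.0.0/15 (100.52.0.0 - 100.53.255.255) does not contain 100.48.218.201
Longest matching prefix is /13 -> interface port13.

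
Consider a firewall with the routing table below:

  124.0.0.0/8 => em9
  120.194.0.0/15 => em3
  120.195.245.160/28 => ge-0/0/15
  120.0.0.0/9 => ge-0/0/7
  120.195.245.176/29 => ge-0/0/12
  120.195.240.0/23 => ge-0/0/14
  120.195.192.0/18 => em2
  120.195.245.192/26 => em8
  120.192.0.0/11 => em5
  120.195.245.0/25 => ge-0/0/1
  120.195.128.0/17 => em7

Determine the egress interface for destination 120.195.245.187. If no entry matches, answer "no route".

em2

Routes whose prefix contains 120.195.245.187:
  120.192.0.0/11 (120.192.0.0 - 120.223.255.255) -> em5
  120.194.0.0/15 (120.194.0.0 - 120.195.255.255) -> em3
  120.195.128.0/17 (120.195.128.0 - 120.195.255.255) -> em7
  120.195.192.0/18 (120.195.192.0 - 120.195.255.255) -> em2
More-specific entries that do NOT match:
  120.195.245.176/29 (120.195.245.176 - 120.195.245.183) does not contain 120.195.245.187
  120.195.245.160/28 (120.195.245.160 - 120.195.245.175) does not contain 120.195.245.187
  120.195.245.192/26 (120.195.245.192 - 120.195.245.255) does not contain 120.195.245.187
  120.195.245.0/25 (120.195.245.0 - 120.195.245.127) does not contain 120.195.245.187
  120.195.240.0/23 (120.195.240.0 - 120.195.241.255) does not contain 120.195.245.187
Longest matching prefix is /18 -> interface em2.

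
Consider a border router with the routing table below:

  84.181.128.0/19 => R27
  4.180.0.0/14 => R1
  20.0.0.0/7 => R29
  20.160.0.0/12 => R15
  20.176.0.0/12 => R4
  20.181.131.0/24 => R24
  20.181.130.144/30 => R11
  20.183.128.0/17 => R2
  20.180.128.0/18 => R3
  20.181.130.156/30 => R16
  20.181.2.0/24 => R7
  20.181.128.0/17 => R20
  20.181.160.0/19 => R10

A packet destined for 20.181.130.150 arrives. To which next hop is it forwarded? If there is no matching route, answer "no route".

Routes whose prefix contains 20.181.130.150:
  20.0.0.0/7 (20.0.0.0 - 21.255.255.255) -> R29
  20.176.0.0/12 (20.176.0.0 - 20.191.255.255) -> R4
  20.181.128.0/17 (20.181.128.0 - 20.181.255.255) -> R20
More-specific entries that do NOT match:
  20.181.130.144/30 (20.181.130.144 - 20.181.130.147) does not contain 20.181.130.150
  20.181.130.156/30 (20.181.130.156 - 20.181.130.159) does not contain 20.181.130.150
  20.181.131.0/24 (20.181.131.0 - 20.181.131.255) does not contain 20.181.130.150
  20.181.2.0/24 (20.181.2.0 - 20.181.2.255) does not contain 20.181.130.150
  84.181.128.0/19 (84.181.128.0 - 84.181.159.255) does not contain 20.181.130.150
  20.181.160.0/19 (20.181.160.0 - 20.181.191.255) does not contain 20.181.130.150
  20.180.128.0/18 (20.180.128.0 - 20.180.191.255) does not contain 20.181.130.150
Longest matching prefix is /17 -> next hop R20.

R20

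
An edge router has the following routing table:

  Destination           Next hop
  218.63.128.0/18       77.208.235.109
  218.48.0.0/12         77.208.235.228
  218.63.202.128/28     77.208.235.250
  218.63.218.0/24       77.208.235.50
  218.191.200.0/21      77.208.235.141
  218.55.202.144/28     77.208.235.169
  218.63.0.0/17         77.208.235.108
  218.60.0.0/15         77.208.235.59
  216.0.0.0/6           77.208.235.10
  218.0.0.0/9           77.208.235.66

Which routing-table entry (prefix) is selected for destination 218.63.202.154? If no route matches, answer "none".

218.48.0.0/12

Entries matching 218.63.202.154:
  216.0.0.0/6 (216.0.0.0 - 219.255.255.255)
  218.0.0.0/9 (218.0.0.0 - 218.127.255.255)
  218.48.0.0/12 (218.48.0.0 - 218.63.255.255)
Most specific is 218.48.0.0/12.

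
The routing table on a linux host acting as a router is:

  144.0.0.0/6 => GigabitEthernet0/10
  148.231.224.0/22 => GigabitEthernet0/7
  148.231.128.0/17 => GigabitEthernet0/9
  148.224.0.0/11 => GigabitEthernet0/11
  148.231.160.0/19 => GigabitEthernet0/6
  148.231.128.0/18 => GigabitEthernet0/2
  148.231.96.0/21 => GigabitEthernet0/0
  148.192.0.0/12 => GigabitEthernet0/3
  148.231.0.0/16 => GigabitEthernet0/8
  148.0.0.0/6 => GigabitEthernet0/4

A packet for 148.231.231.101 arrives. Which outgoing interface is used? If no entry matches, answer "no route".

Routes whose prefix contains 148.231.231.101:
  148.0.0.0/6 (148.0.0.0 - 151.255.255.255) -> GigabitEthernet0/4
  148.224.0.0/11 (148.224.0.0 - 148.255.255.255) -> GigabitEthernet0/11
  148.231.0.0/16 (148.231.0.0 - 148.231.255.255) -> GigabitEthernet0/8
  148.231.128.0/17 (148.231.128.0 - 148.231.255.255) -> GigabitEthernet0/9
More-specific entries that do NOT match:
  148.231.224.0/22 (148.231.224.0 - 148.231.227.255) does not contain 148.231.231.101
  148.231.96.0/21 (148.231.96.0 - 148.231.103.255) does not contain 148.231.231.101
  148.231.160.0/19 (148.231.160.0 - 148.231.191.255) does not contain 148.231.231.101
  148.231.128.0/18 (148.231.128.0 - 148.231.191.255) does not contain 148.231.231.101
Longest matching prefix is /17 -> interface GigabitEthernet0/9.

GigabitEthernet0/9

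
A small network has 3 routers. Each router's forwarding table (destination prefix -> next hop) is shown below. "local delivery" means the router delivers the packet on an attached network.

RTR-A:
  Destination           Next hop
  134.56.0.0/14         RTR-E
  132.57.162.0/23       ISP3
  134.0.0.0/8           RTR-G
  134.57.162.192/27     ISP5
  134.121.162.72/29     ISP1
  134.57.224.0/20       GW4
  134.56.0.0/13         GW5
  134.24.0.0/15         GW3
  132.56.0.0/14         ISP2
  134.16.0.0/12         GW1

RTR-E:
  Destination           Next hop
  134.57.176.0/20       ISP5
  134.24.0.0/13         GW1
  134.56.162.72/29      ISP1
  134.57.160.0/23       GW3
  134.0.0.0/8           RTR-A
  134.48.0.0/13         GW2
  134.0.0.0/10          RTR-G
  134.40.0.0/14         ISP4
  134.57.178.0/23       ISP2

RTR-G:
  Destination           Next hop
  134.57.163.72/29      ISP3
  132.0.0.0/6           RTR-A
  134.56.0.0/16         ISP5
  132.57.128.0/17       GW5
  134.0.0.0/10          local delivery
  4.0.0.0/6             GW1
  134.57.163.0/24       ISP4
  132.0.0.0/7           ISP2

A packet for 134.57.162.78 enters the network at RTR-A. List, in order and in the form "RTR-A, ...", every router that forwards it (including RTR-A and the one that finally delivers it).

At RTR-A: longest match for 134.57.162.78 is 134.56.0.0/14 -> RTR-E
At RTR-E: longest match for 134.57.162.78 is 134.0.0.0/10 -> RTR-G
At RTR-G: longest match for 134.57.162.78 is 134.0.0.0/10 -> local delivery

RTR-A, RTR-E, RTR-G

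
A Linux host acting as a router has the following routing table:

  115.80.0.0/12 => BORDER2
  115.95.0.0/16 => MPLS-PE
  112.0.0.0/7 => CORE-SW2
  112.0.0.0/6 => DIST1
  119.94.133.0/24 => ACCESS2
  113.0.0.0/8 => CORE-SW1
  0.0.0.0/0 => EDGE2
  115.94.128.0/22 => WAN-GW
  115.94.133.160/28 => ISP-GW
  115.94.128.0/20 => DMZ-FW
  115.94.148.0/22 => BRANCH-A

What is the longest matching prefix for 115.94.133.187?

115.94.128.0/20

Entries matching 115.94.133.187:
  0.0.0.0/0 (default, matches everything)
  112.0.0.0/6 (112.0.0.0 - 115.255.255.255)
  115.80.0.0/12 (115.80.0.0 - 115.95.255.255)
  115.94.128.0/20 (115.94.128.0 - 115.94.143.255)
Most specific is 115.94.128.0/20.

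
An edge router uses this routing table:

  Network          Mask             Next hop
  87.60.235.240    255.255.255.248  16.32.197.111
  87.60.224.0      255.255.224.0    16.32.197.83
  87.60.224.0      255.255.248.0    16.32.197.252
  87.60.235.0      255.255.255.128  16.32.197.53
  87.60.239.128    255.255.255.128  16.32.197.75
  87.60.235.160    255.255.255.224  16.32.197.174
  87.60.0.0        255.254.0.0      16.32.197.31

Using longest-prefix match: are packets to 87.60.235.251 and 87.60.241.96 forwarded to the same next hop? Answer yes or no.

87.60.235.251: longest match 87.60.224.0/19 -> 16.32.197.83
87.60.241.96: longest match 87.60.224.0/19 -> 16.32.197.83

yes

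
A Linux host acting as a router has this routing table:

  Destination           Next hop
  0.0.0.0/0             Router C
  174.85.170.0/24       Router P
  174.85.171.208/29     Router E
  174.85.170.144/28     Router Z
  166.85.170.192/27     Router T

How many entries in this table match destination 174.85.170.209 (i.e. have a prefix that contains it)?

Prefixes containing 174.85.170.209:
  0.0.0.0/0 (default, matches everything)
  174.85.170.0/24 (174.85.170.0 - 174.85.170.255)
Total matching entries: 2.

2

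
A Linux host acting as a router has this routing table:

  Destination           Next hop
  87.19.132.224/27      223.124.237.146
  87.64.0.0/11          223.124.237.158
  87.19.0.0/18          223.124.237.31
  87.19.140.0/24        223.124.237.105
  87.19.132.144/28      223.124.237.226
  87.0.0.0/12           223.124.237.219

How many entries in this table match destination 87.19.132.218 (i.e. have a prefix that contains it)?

0

No listed prefix contains 87.19.132.218.
Total matching entries: 0.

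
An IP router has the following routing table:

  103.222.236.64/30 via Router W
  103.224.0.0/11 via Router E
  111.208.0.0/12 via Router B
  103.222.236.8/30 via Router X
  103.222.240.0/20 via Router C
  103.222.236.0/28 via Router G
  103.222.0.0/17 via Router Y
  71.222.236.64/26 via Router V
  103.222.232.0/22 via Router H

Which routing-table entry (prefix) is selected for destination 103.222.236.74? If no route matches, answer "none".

103.222.236.74 is outside every listed prefix and there is no default route.

none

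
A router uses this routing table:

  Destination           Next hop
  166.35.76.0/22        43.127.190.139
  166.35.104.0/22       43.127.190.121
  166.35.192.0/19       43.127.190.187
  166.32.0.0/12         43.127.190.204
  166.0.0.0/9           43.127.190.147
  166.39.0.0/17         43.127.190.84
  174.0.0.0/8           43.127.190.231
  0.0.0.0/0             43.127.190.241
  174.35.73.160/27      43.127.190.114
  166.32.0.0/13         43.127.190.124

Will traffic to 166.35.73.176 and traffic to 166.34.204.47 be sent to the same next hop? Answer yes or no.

yes

166.35.73.176: longest match 166.32.0.0/13 -> 43.127.190.124
166.34.204.47: longest match 166.32.0.0/13 -> 43.127.190.124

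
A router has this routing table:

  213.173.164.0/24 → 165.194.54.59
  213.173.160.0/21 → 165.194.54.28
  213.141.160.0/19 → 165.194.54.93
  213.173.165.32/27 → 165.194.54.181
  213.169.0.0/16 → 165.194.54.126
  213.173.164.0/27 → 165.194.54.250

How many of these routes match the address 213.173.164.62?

2

Prefixes containing 213.173.164.62:
  213.173.160.0/21 (213.173.160.0 - 213.173.167.255)
  213.173.164.0/24 (213.173.164.0 - 213.173.164.255)
Total matching entries: 2.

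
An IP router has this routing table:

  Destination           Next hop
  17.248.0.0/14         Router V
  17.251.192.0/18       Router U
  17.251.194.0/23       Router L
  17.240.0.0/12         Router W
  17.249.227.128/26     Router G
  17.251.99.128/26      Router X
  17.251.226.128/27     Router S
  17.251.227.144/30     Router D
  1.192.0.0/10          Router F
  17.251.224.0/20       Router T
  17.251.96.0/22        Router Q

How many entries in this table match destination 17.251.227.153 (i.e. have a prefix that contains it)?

4

Prefixes containing 17.251.227.153:
  17.240.0.0/12 (17.240.0.0 - 17.255.255.255)
  17.248.0.0/14 (17.248.0.0 - 17.251.255.255)
  17.251.192.0/18 (17.251.192.0 - 17.251.255.255)
  17.251.224.0/20 (17.251.224.0 - 17.251.239.255)
Total matching entries: 4.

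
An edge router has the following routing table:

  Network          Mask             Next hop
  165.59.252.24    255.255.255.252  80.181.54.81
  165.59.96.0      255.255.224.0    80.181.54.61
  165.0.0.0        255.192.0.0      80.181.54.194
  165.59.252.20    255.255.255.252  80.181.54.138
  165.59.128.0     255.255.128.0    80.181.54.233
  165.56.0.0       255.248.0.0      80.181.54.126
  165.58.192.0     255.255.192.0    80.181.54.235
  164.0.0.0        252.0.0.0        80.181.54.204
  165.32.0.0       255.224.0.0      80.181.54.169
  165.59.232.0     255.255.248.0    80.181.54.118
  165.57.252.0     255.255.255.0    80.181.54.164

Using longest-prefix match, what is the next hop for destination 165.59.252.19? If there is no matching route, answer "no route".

80.181.54.233

Routes whose prefix contains 165.59.252.19:
  164.0.0.0/6 (164.0.0.0 - 167.255.255.255) -> 80.181.54.204
  165.0.0.0/10 (165.0.0.0 - 165.63.255.255) -> 80.181.54.194
  165.32.0.0/11 (165.32.0.0 - 165.63.255.255) -> 80.181.54.169
  165.56.0.0/13 (165.56.0.0 - 165.63.255.255) -> 80.181.54.126
  165.59.128.0/17 (165.59.128.0 - 165.59.255.255) -> 80.181.54.233
More-specific entries that do NOT match:
  165.59.252.24/30 (165.59.252.24 - 165.59.252.27) does not contain 165.59.252.19
  165.59.252.20/30 (165.59.252.20 - 165.59.252.23) does not contain 165.59.252.19
  165.57.252.0/24 (165.57.252.0 - 165.57.252.255) does not contain 165.59.252.19
  165.59.232.0/21 (165.59.232.0 - 165.59.239.255) does not contain 165.59.252.19
  165.59.96.0/19 (165.59.96.0 - 165.59.127.255) does not contain 165.59.252.19
  165.58.192.0/18 (165.58.192.0 - 165.58.255.255) does not contain 165.59.252.19
Longest matching prefix is /17 -> next hop 80.181.54.233.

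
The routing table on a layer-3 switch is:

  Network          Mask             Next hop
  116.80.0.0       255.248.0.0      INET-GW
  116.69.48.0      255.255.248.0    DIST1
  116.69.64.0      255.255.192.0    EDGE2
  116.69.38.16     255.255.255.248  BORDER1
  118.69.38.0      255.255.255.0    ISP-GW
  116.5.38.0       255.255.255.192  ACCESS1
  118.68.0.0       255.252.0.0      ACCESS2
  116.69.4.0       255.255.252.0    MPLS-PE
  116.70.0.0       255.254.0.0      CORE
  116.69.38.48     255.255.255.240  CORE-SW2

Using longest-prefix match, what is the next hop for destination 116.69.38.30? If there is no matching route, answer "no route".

no route

No entry's prefix contains 116.69.38.30; there is no default route.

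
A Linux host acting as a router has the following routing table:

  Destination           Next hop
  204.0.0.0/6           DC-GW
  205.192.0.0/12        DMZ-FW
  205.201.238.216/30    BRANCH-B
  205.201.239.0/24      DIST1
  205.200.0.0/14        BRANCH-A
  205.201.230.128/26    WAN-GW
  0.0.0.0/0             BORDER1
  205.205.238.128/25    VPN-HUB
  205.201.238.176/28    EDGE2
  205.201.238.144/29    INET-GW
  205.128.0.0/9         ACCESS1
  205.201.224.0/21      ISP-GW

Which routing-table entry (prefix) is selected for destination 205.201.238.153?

Entries matching 205.201.238.153:
  0.0.0.0/0 (default, matches everything)
  204.0.0.0/6 (204.0.0.0 - 207.255.255.255)
  205.128.0.0/9 (205.128.0.0 - 205.255.255.255)
  205.192.0.0/12 (205.192.0.0 - 205.207.255.255)
  205.200.0.0/14 (205.200.0.0 - 205.203.255.255)
Most specific is 205.200.0.0/14.

205.200.0.0/14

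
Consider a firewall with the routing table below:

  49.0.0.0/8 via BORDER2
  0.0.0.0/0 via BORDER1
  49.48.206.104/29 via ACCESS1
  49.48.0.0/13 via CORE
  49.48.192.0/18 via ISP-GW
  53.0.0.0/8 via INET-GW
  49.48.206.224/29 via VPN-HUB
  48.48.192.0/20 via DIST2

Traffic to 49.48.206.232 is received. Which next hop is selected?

ISP-GW

Routes whose prefix contains 49.48.206.232:
  0.0.0.0/0 (default, matches everything) -> BORDER1
  49.0.0.0/8 (49.0.0.0 - 49.255.255.255) -> BORDER2
  49.48.0.0/13 (49.48.0.0 - 49.55.255.255) -> CORE
  49.48.192.0/18 (49.48.192.0 - 49.48.255.255) -> ISP-GW
More-specific entries that do NOT match:
  49.48.206.104/29 (49.48.206.104 - 49.48.206.111) does not contain 49.48.206.232
  49.48.206.224/29 (49.48.206.224 - 49.48.206.231) does not contain 49.48.206.232
  48.48.192.0/20 (48.48.192.0 - 48.48.207.255) does not contain 49.48.206.232
Longest matching prefix is /18 -> next hop ISP-GW.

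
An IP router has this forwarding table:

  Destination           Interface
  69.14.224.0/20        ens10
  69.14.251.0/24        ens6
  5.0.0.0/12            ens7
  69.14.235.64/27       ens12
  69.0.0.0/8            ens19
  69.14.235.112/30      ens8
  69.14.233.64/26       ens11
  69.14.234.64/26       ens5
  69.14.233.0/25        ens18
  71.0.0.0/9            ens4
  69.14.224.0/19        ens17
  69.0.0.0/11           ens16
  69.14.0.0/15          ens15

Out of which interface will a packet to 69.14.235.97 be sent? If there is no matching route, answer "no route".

Routes whose prefix contains 69.14.235.97:
  69.0.0.0/8 (69.0.0.0 - 69.255.255.255) -> ens19
  69.0.0.0/11 (69.0.0.0 - 69.31.255.255) -> ens16
  69.14.0.0/15 (69.14.0.0 - 69.15.255.255) -> ens15
  69.14.224.0/19 (69.14.224.0 - 69.14.255.255) -> ens17
  69.14.224.0/20 (69.14.224.0 - 69.14.239.255) -> ens10
More-specific entries that do NOT match:
  69.14.235.112/30 (69.14.235.112 - 69.14.235.115) does not contain 69.14.235.97
  69.14.235.64/27 (69.14.235.64 - 69.14.235.95) does not contain 69.14.235.97
  69.14.233.64/26 (69.14.233.64 - 69.14.233.127) does not contain 69.14.235.97
  69.14.234.64/26 (69.14.234.64 - 69.14.234.127) does not contain 69.14.235.97
  69.14.233.0/25 (69.14.233.0 - 69.14.233.127) does not contain 69.14.235.97
  69.14.251.0/24 (69.14.251.0 - 69.14.251.255) does not contain 69.14.235.97
Longest matching prefix is /20 -> interface ens10.

ens10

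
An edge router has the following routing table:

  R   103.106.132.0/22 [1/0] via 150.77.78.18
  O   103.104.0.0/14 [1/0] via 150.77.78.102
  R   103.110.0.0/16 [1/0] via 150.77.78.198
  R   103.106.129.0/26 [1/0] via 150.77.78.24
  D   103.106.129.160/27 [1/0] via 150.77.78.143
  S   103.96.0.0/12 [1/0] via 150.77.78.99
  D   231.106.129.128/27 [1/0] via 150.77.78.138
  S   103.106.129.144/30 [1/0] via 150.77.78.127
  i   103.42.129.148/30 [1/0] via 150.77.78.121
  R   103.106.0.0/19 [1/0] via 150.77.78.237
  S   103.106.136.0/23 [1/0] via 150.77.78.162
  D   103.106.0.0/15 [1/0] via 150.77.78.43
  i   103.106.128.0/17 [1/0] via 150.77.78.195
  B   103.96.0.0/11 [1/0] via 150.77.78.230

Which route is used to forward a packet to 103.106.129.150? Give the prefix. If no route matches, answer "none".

Entries matching 103.106.129.150:
  103.96.0.0/11 (103.96.0.0 - 103.127.255.255)
  103.96.0.0/12 (103.96.0.0 - 103.111.255.255)
  103.104.0.0/14 (103.104.0.0 - 103.107.255.255)
  103.106.0.0/15 (103.106.0.0 - 103.107.255.255)
  103.106.128.0/17 (103.106.128.0 - 103.106.255.255)
Most specific is 103.106.128.0/17.

103.106.128.0/17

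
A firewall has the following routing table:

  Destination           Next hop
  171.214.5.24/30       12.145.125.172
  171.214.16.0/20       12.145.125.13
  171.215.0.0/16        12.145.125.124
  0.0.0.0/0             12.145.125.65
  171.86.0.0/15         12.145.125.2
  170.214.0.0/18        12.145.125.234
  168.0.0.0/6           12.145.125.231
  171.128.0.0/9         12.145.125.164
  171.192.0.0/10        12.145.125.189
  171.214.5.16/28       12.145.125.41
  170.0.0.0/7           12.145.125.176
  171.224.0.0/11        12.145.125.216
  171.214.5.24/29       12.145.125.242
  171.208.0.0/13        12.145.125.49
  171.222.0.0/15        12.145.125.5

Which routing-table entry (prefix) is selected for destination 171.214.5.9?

Entries matching 171.214.5.9:
  0.0.0.0/0 (default, matches everything)
  168.0.0.0/6 (168.0.0.0 - 171.255.255.255)
  170.0.0.0/7 (170.0.0.0 - 171.255.255.255)
  171.128.0.0/9 (171.128.0.0 - 171.255.255.255)
  171.192.0.0/10 (171.192.0.0 - 171.255.255.255)
  171.208.0.0/13 (171.208.0.0 - 171.215.255.255)
Most specific is 171.208.0.0/13.

171.208.0.0/13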